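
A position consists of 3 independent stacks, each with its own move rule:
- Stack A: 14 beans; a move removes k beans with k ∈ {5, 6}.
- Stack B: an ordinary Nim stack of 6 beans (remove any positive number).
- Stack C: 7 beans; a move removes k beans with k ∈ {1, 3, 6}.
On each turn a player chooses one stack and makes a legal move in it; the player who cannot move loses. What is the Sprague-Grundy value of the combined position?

5

Grundy values for stack A (subtraction set {5, 6}):
g(0) = mex{} = 0
g(1) = mex{} = 0
g(2) = mex{} = 0
g(3) = mex{} = 0
g(4) = mex{} = 0
g(5) = mex{0} = 1
g(6) = mex{0} = 1
g(7) = mex{0} = 1
g(8) = mex{0} = 1
g(9) = mex{0} = 1
g(10) = mex{0,1} = 2
g(11) = mex{1} = 0
g(12) = mex{1} = 0
g(13) = mex{1} = 0
g(14) = mex{1} = 0
So g(14) = 0.
Stack B is a plain Nim stack of size 6, so its Grundy value is 6.
Build the Grundy sequence for stack C with g(k) = mex{g(k−s) : s ∈ {1, 3, 6}, s ≤ k}:
g(0) = mex{} = 0
g(1) = mex{0} = 1
g(2) = mex{1} = 0
g(3) = mex{0} = 1
g(4) = mex{1} = 0
g(5) = mex{0} = 1
g(6) = mex{0,1} = 2
g(7) = mex{0,1,2} = 3
So g(7) = 3.
By the Sprague-Grundy theorem, the Grundy value of a sum of independent games is the XOR of the component values.
Combined value = 0 XOR 6 XOR 3 = 5.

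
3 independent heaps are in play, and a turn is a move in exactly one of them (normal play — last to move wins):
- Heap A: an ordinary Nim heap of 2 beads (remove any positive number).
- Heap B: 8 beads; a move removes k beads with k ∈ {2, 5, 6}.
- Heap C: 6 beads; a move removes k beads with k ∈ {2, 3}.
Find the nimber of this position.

Heap A is a plain Nim heap of size 2, so its Grundy value is 2.
Grundy values for heap B (subtraction set {2, 5, 6}):
g(0) = mex{} = 0
g(1) = mex{} = 0
g(2) = mex{0} = 1
g(3) = mex{0} = 1
g(4) = mex{1} = 0
g(5) = mex{0,1} = 2
g(6) = mex{0} = 1
g(7) = mex{0,1,2} = 3
g(8) = mex{1} = 0
So g(8) = 0.
For heap C, compute g(0), g(1), … with moves {2, 3}:
k:     0  1  2  3  4  5  6
g(k):  0  0  1  1  2  0  0
So g(6) = 0.
By the Sprague-Grundy theorem, the Grundy value of a sum of independent games is the XOR of the component values.
Combined value = 2 ⊕ 0 ⊕ 0 = 2.

2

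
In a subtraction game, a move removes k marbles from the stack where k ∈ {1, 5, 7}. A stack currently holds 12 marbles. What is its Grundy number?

Compute g(0), g(1), … for moves {1, 5, 7}:
g(0) = mex{} = 0
g(1) = mex{0} = 1
g(2) = mex{1} = 0
g(3) = mex{0} = 1
g(4) = mex{1} = 0
g(5) = mex{0} = 1
g(6) = mex{1} = 0
g(7) = mex{0} = 1
g(8) = mex{1} = 0
g(9) = mex{0} = 1
g(10) = mex{1} = 0
g(11) = mex{0} = 1
g(12) = mex{1} = 0
So g(12) = 0.

0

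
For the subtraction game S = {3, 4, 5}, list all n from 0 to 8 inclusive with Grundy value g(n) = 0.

0, 1, 2, 8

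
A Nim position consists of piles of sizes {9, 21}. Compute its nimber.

28

Nim-sum: 9 ⊕ 21 = 28.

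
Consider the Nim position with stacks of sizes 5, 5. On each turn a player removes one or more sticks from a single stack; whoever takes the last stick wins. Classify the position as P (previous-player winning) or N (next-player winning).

Compute the nim-sum pairwise:
5 ^ 5 = 0
The nim-sum is 0, so this is a P-position: the player to move is in a losing position under optimal play.

P-position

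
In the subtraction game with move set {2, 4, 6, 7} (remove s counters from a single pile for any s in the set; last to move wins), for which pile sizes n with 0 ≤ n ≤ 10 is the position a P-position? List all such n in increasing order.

0, 1, 9, 10

Grundy values for subtraction set {2, 4, 6, 7}:
k:     0  1  2  3  4  5  6  7  8  9 10
g(k):  0  0  1  1  2  2  3  3  4  0  0
The P-positions (g = 0) in 0..10 are 0, 1, 9, 10.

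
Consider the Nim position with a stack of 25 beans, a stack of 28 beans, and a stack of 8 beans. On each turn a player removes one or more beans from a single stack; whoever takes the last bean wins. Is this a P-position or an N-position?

Nim-sum: 25 XOR 28 XOR 8 = 13.
The nim-sum is 13 ≠ 0, so this is an N-position: the player to move can win.

N-position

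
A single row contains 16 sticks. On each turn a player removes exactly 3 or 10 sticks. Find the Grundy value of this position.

1

Compute g(0), g(1), … for moves {3, 10}:
k:     0  1  2  3  4  5  6  7  8  9 10 11 12 13 14 15 16
g(k):  0  0  0  1  1  1  0  0  0  1  1  1  2  0  0  0  1
So g(16) = 1.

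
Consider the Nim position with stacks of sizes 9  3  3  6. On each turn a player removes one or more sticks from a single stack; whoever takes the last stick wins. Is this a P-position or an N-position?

N-position

In binary:
  1001  (9)
  0011  (3)
  0011  (3)
  0110  (6)
  ----
  1111  (15)
The nim-sum is 15 ≠ 0, so this is an N-position: the player to move can win.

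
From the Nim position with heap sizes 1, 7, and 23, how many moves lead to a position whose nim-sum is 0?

Compute the nim-sum pairwise:
1 ^ 7 = 6
6 ^ 23 = 17
The overall nim-sum is X = 17. A heap of size p has a winning move iff p XOR X < p (reduce it to p XOR X).
  1: 1 XOR 17 = 16 ≥ 1 — no move.
  7: 7 XOR 17 = 22 ≥ 7 — no move.
  23: 23 XOR 17 = 6 < 23 — winning move (to 6).
That gives 1 winning move.

1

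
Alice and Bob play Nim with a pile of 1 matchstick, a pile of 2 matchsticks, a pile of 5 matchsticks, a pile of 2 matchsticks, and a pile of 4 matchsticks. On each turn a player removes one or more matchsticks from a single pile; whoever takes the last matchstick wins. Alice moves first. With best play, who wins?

Bob wins

Compute the nim-sum pairwise:
1 ^ 2 = 3
3 ^ 5 = 6
6 ^ 2 = 4
4 ^ 4 = 0
The nim-sum is 0, so this is a P-position: the player to move is in a losing position under optimal play; Alice is about to move from it and so loses — Bob wins.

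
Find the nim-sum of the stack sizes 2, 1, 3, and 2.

Bitwise XOR of the heap sizes:
  10  (2)
  01  (1)
  11  (3)
  10  (2)
  --
  10  (2)

2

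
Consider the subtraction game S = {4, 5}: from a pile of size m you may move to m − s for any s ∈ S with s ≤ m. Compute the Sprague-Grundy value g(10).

Compute g(0), g(1), … for moves {4, 5}:
k:     0  1  2  3  4  5  6  7  8  9 10
g(k):  0  0  0  0  1  1  1  1  2  0  0
So g(10) = 0.

0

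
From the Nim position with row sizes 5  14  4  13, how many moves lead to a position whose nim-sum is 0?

1

Nim-sum: 5 XOR 14 XOR 4 XOR 13 = 2.
The overall nim-sum is X = 2. A row of size p has a winning move iff p XOR X < p (reduce it to p XOR X).
  5: 5 XOR 2 = 7 ≥ 5 — no move.
  14: 14 XOR 2 = 12 < 14 — winning move (to 12).
  4: 4 XOR 2 = 6 ≥ 4 — no move.
  13: 13 XOR 2 = 15 ≥ 13 — no move.
That gives 1 winning move.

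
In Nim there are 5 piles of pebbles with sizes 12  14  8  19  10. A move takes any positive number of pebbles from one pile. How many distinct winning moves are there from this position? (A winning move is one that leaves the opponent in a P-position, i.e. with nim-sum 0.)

1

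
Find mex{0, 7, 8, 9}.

0 is in the set but 1 is not, so the mex is 1.

1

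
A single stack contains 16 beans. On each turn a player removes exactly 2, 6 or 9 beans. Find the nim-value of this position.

0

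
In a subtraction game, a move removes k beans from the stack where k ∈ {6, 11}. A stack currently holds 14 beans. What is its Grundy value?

Grundy values for subtraction set {6, 11}:
k:     0  1  2  3  4  5  6  7  8  9 10 11 12 13 14
g(k):  0  0  0  0  0  0  1  1  1  1  1  1  2  2  2
So g(14) = 2.

2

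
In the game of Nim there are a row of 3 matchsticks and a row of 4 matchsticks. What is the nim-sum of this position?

7

Nim-sum: 3 XOR 4 = 7.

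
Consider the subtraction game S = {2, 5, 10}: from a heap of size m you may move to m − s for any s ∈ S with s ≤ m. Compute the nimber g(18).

Grundy values for subtraction set {2, 5, 10}:
k:     0  1  2  3  4  5  6  7  8  9 10 11 12 13 14 15 16 17 18
g(k):  0  0  1  1  0  2  1  0  0  1  1  2  2  3  3  0  0  1  1
So g(18) = 1.

1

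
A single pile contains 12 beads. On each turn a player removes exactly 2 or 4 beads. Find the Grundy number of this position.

0

Grundy values for subtraction set {2, 4}:
k:     0  1  2  3  4  5  6  7  8  9 10 11 12
g(k):  0  0  1  1  2  2  0  0  1  1  2  2  0
So g(12) = 0.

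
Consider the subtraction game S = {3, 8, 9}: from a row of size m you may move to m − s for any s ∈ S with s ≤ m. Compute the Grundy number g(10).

Grundy values for subtraction set {3, 8, 9}:
k:     0  1  2  3  4  5  6  7  8  9 10
g(k):  0  0  0  1  1  1  0  0  2  1  1
So g(10) = 1.

1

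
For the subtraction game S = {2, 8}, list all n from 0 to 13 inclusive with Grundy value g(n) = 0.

0, 1, 4, 5, 10, 11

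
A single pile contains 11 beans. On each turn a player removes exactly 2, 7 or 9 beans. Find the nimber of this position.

3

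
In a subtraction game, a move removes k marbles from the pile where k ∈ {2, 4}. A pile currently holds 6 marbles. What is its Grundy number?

0

Build the Grundy sequence with g(k) = mex{g(k−s) : s ∈ {2, 4}, s ≤ k}:
k:     0  1  2  3  4  5  6
g(k):  0  0  1  1  2  2  0
So g(6) = 0.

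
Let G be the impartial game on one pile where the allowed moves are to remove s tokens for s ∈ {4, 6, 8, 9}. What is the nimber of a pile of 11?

2

Grundy values for subtraction set {4, 6, 8, 9}:
k:     0  1  2  3  4  5  6  7  8  9 10 11
g(k):  0  0  0  0  1  1  1  1  2  2  2  2
So g(11) = 2.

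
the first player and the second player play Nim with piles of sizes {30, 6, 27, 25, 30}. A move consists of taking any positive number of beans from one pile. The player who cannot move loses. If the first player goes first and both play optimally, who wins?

In binary:
  11110  (30)
  00110  (6)
  11011  (27)
  11001  (25)
  11110  (30)
  -----
  00100  (4)
The nim-sum is 4 ≠ 0, so this is an N-position: the player to move can win; the first player has a winning move.

the first player wins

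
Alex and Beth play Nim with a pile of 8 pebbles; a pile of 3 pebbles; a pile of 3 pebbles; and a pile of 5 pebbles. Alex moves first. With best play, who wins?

Alex wins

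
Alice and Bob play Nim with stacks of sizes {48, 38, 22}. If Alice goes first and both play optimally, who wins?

Bob wins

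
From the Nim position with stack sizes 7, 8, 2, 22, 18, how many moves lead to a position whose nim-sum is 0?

1

Bitwise XOR of the heap sizes:
  00111  (7)
  01000  (8)
  00010  (2)
  10110  (22)
  10010  (18)
  -----
  01001  (9)
The overall nim-sum is X = 9. A stack of size p has a winning move iff p XOR X < p (reduce it to p XOR X).
  7: 7 XOR 9 = 14 ≥ 7 — no move.
  8: 8 XOR 9 = 1 < 8 — winning move (to 1).
  2: 2 XOR 9 = 11 ≥ 2 — no move.
  22: 22 XOR 9 = 31 ≥ 22 — no move.
  18: 18 XOR 9 = 27 ≥ 18 — no move.
That gives 1 winning move.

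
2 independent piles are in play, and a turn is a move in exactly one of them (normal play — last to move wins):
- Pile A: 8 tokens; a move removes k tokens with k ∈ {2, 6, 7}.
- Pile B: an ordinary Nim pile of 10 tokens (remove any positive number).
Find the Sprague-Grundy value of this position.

8

For pile A, compute g(0), g(1), … with moves {2, 6, 7}:
g(0) = mex{} = 0
g(1) = mex{} = 0
g(2) = mex{0} = 1
g(3) = mex{0} = 1
g(4) = mex{1} = 0
g(5) = mex{1} = 0
g(6) = mex{0} = 1
g(7) = mex{0} = 1
g(8) = mex{0,1} = 2
So g(8) = 2.
Pile B is a plain Nim pile of size 10, so its Grundy value is 10.
By the Sprague-Grundy theorem, the Grundy value of a sum of independent games is the XOR of the component values.
Combined value = 2 ⊕ 10 = 8.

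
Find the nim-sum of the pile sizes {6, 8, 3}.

13

In binary:
  0110  (6)
  1000  (8)
  0011  (3)
  ----
  1101  (13)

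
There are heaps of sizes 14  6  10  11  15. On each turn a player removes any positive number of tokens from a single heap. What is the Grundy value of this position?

6

Compute the nim-sum pairwise:
14 ⊕ 6 = 8
8 ⊕ 10 = 2
2 ⊕ 11 = 9
9 ⊕ 15 = 6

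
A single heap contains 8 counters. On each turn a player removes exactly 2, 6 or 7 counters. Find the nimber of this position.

Build the Grundy sequence with g(k) = mex{g(k−s) : s ∈ {2, 6, 7}, s ≤ k}:
g(0) = mex{} = 0
g(1) = mex{} = 0
g(2) = mex{0} = 1
g(3) = mex{0} = 1
g(4) = mex{1} = 0
g(5) = mex{1} = 0
g(6) = mex{0} = 1
g(7) = mex{0} = 1
g(8) = mex{0,1} = 2
So g(8) = 2.

2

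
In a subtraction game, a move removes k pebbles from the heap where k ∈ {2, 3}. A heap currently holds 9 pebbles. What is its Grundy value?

Grundy values for subtraction set {2, 3}:
k:     0  1  2  3  4  5  6  7  8  9
g(k):  0  0  1  1  2  0  0  1  1  2
So g(9) = 2.

2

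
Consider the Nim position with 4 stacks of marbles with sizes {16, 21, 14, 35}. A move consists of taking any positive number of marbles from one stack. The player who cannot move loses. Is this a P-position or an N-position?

N-position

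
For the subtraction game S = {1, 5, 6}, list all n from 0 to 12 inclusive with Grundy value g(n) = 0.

Compute g(0), g(1), … for moves {1, 5, 6}:
g(0) = mex{} = 0
g(1) = mex{0} = 1
g(2) = mex{1} = 0
g(3) = mex{0} = 1
g(4) = mex{1} = 0
g(5) = mex{0} = 1
g(6) = mex{0,1} = 2
g(7) = mex{0,1,2} = 3
g(8) = mex{0,1,3} = 2
g(9) = mex{0,1,2} = 3
g(10) = mex{0,1,3} = 2
g(11) = mex{1,2} = 0
g(12) = mex{0,2,3} = 1
The P-positions (g = 0) in 0..12 are 0, 2, 4, 11.

0, 2, 4, 11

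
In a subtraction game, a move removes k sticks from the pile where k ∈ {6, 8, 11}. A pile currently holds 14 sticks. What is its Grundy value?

Compute g(0), g(1), … for moves {6, 8, 11}:
g(0) = mex{} = 0
g(1) = mex{} = 0
g(2) = mex{} = 0
g(3) = mex{} = 0
g(4) = mex{} = 0
g(5) = mex{} = 0
g(6) = mex{0} = 1
g(7) = mex{0} = 1
g(8) = mex{0} = 1
g(9) = mex{0} = 1
g(10) = mex{0} = 1
g(11) = mex{0} = 1
g(12) = mex{0,1} = 2
g(13) = mex{0,1} = 2
g(14) = mex{0,1} = 2
So g(14) = 2.

2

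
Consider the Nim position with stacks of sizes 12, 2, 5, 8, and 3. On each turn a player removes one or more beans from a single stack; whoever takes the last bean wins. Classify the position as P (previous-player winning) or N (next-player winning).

P-position

In binary:
  1100  (12)
  0010  (2)
  0101  (5)
  1000  (8)
  0011  (3)
  ----
  0000  (0)
The nim-sum is 0, so this is a P-position: the player to move is in a losing position under optimal play.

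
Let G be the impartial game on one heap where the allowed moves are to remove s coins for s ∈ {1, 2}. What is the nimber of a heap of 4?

Build the Grundy sequence with g(k) = mex{g(k−s) : s ∈ {1, 2}, s ≤ k}:
g(0) = mex{} = 0
g(1) = mex{0} = 1
g(2) = mex{0,1} = 2
g(3) = mex{1,2} = 0
g(4) = mex{0,2} = 1
So g(4) = 1.

1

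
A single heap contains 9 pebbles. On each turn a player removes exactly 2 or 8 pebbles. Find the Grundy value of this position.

2

Compute g(0), g(1), … for moves {2, 8}:
g(0) = mex{} = 0
g(1) = mex{} = 0
g(2) = mex{0} = 1
g(3) = mex{0} = 1
g(4) = mex{1} = 0
g(5) = mex{1} = 0
g(6) = mex{0} = 1
g(7) = mex{0} = 1
g(8) = mex{0,1} = 2
g(9) = mex{0,1} = 2
So g(9) = 2.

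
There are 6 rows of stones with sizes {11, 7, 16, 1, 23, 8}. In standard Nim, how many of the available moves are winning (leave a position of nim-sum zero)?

3

In binary:
  01011  (11)
  00111  (7)
  10000  (16)
  00001  (1)
  10111  (23)
  01000  (8)
  -----
  00010  (2)
The overall nim-sum is X = 2. A row of size p has a winning move iff p XOR X < p (reduce it to p XOR X).
  11: 11 XOR 2 = 9 < 11 — winning move (to 9).
  7: 7 XOR 2 = 5 < 7 — winning move (to 5).
  16: 16 XOR 2 = 18 ≥ 16 — no move.
  1: 1 XOR 2 = 3 ≥ 1 — no move.
  23: 23 XOR 2 = 21 < 23 — winning move (to 21).
  8: 8 XOR 2 = 10 ≥ 8 — no move.
That gives 3 winning moves.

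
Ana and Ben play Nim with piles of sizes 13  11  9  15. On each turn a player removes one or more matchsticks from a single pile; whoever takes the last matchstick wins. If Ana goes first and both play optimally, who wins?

In binary:
  1101  (13)
  1011  (11)
  1001  (9)
  1111  (15)
  ----
  0000  (0)
The nim-sum is 0, so this is a P-position: the player to move is in a losing position under optimal play; Ana is about to move from it and so loses — Ben wins.

Ben wins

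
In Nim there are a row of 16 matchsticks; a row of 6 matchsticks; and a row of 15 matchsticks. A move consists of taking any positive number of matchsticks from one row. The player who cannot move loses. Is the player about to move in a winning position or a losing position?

Winning position

Nim-sum: 16 ⊕ 6 ⊕ 15 = 25.
The nim-sum is 25 ≠ 0, so this is an N-position: the player to move can win.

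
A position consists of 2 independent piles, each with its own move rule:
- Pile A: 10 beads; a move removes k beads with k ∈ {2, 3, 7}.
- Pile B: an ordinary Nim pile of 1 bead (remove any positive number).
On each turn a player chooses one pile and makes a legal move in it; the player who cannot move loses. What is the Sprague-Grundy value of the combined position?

1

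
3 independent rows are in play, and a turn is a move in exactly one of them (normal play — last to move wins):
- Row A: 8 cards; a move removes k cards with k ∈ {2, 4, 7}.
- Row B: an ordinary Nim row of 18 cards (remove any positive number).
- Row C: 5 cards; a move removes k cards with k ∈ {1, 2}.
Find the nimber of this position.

17

Grundy values for row A (subtraction set {2, 4, 7}):
k:     0  1  2  3  4  5  6  7  8
g(k):  0  0  1  1  2  2  0  3  1
So g(8) = 1.
Row B is a plain Nim row of size 18, so its Grundy value is 18.
For row C, compute g(0), g(1), … with moves {1, 2}:
g(0) = mex{} = 0
g(1) = mex{0} = 1
g(2) = mex{0,1} = 2
g(3) = mex{1,2} = 0
g(4) = mex{0,2} = 1
g(5) = mex{0,1} = 2
So g(5) = 2.
The value of a disjunctive sum is the nim-sum of the parts.
Combined value = 1 XOR 18 XOR 2 = 17.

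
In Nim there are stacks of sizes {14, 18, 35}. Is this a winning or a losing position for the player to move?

Winning position

Bitwise XOR of the heap sizes:
  001110  (14)
  010010  (18)
  100011  (35)
  ------
  111111  (63)
The nim-sum is 63 ≠ 0, so this is an N-position: the player to move can win.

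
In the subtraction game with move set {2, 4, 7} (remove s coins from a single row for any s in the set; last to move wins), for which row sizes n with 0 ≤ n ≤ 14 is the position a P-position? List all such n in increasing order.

0, 1, 6, 9, 12

Compute g(0), g(1), … for moves {2, 4, 7}:
k:     0  1  2  3  4  5  6  7  8  9 10 11 12 13 14
g(k):  0  0  1  1  2  2  0  3  1  0  2  1  0  2  1
The P-positions (g = 0) in 0..14 are 0, 1, 6, 9, 12.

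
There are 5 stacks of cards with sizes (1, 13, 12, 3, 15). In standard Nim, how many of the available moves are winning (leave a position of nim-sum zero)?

Compute the nim-sum pairwise:
1 XOR 13 = 12
12 XOR 12 = 0
0 XOR 3 = 3
3 XOR 15 = 12
The overall nim-sum is X = 12. A stack of size p has a winning move iff p XOR X < p (reduce it to p XOR X).
  1: 1 XOR 12 = 13 ≥ 1 — no move.
  13: 13 XOR 12 = 1 < 13 — winning move (to 1).
  12: 12 XOR 12 = 0 < 12 — winning move (to 0).
  3: 3 XOR 12 = 15 ≥ 3 — no move.
  15: 15 XOR 12 = 3 < 15 — winning move (to 3).
That gives 3 winning moves.

3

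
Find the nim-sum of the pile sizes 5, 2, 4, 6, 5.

0

Nim-sum: 5 ⊕ 2 ⊕ 4 ⊕ 6 ⊕ 5 = 0.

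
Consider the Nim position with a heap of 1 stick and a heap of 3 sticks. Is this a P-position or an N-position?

Compute the nim-sum pairwise:
1 ^ 3 = 2
The nim-sum is 2 ≠ 0, so this is an N-position: the player to move can win.

N-position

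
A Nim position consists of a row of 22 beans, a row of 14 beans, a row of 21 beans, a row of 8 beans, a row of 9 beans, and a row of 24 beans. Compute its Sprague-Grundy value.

Nim-sum: 22 ⊕ 14 ⊕ 21 ⊕ 8 ⊕ 9 ⊕ 24 = 20.

20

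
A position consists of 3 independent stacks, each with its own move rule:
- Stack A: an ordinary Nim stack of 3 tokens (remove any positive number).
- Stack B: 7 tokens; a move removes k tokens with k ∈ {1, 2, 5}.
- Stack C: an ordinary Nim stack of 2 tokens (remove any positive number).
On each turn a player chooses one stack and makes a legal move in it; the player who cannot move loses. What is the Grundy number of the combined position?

0

Stack A is a plain Nim stack of size 3, so its Grundy value is 3.
Grundy values for stack B (subtraction set {1, 2, 5}):
k:     0  1  2  3  4  5  6  7
g(k):  0  1  2  0  1  2  0  1
So g(7) = 1.
Stack C is a plain Nim stack of size 2, so its Grundy value is 2.
The value of a disjunctive sum is the nim-sum of the parts.
Combined value = 3 XOR 1 XOR 2 = 0.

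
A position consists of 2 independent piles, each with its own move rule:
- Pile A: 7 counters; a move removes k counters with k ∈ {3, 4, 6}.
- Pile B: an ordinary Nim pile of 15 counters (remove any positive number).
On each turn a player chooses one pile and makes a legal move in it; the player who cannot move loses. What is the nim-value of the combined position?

Build the Grundy sequence for pile A with g(k) = mex{g(k−s) : s ∈ {3, 4, 6}, s ≤ k}:
g(0) = mex{} = 0
g(1) = mex{} = 0
g(2) = mex{} = 0
g(3) = mex{0} = 1
g(4) = mex{0} = 1
g(5) = mex{0} = 1
g(6) = mex{0,1} = 2
g(7) = mex{0,1} = 2
So g(7) = 2.
Pile B is a plain Nim pile of size 15, so its Grundy value is 15.
By the Sprague-Grundy theorem, the Grundy value of a sum of independent games is the XOR of the component values.
Combined value = 2 ⊕ 15 = 13.

13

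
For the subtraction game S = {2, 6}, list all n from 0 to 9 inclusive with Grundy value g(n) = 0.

0, 1, 4, 5, 8, 9

Build the Grundy sequence with g(k) = mex{g(k−s) : s ∈ {2, 6}, s ≤ k}:
g(0) = mex{} = 0
g(1) = mex{} = 0
g(2) = mex{0} = 1
g(3) = mex{0} = 1
g(4) = mex{1} = 0
g(5) = mex{1} = 0
g(6) = mex{0} = 1
g(7) = mex{0} = 1
g(8) = mex{1} = 0
g(9) = mex{1} = 0
The P-positions (g = 0) in 0..9 are 0, 1, 4, 5, 8, 9.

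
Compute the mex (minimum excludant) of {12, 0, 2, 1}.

The values 0, 1, 2 are all present; 3 is the first non-negative integer missing from the set.

3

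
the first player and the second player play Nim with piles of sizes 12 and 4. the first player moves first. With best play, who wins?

In binary:
  1100  (12)
  0100  (4)
  ----
  1000  (8)
The nim-sum is 8 ≠ 0, so this is an N-position: the player to move can win; the first player has a winning move.

the first player wins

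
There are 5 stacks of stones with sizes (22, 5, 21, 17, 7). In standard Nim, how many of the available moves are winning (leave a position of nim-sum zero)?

3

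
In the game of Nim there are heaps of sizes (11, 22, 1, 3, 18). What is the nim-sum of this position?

Nim-sum: 11 ⊕ 22 ⊕ 1 ⊕ 3 ⊕ 18 = 13.

13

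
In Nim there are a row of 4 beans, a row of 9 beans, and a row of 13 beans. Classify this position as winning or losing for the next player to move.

Compute the nim-sum pairwise:
4 XOR 9 = 13
13 XOR 13 = 0
The nim-sum is 0, so this is a P-position: the player to move is in a losing position under optimal play.

Losing position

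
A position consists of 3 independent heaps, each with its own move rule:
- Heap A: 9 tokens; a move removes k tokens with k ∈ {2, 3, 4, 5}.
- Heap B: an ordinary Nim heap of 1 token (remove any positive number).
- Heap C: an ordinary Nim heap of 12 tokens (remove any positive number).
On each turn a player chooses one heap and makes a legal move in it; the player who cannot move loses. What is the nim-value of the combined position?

Grundy values for heap A (subtraction set {2, 3, 4, 5}):
k:     0  1  2  3  4  5  6  7  8  9
g(k):  0  0  1  1  2  2  3  0  0  1
So g(9) = 1.
Heap B is a plain Nim heap of size 1, so its Grundy value is 1.
Heap C is a plain Nim heap of size 12, so its Grundy value is 12.
By the Sprague-Grundy theorem, the Grundy value of a sum of independent games is the XOR of the component values.
Combined value = 1 ⊕ 1 ⊕ 12 = 12.

12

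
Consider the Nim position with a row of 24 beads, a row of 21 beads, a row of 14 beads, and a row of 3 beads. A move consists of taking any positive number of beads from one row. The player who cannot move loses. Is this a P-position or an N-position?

Compute the nim-sum pairwise:
24 ⊕ 21 = 13
13 ⊕ 14 = 3
3 ⊕ 3 = 0
The nim-sum is 0, so this is a P-position: the player to move is in a losing position under optimal play.

P-position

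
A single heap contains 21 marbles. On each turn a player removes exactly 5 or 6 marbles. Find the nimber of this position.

Grundy values for subtraction set {5, 6}:
k:     0  1  2  3  4  5  6  7  8  9 10 11 12 13 14 15 16 17 18 19 20 21
g(k):  0  0  0  0  0  1  1  1  1  1  2  0  0  0  0  0  1  1  1  1  1  2
So g(21) = 2.

2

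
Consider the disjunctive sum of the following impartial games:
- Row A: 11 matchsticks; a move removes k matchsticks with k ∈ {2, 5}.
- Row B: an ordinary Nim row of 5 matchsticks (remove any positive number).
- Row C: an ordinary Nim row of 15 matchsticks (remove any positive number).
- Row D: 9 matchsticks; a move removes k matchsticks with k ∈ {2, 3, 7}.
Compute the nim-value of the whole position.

8

For row A, compute g(0), g(1), … with moves {2, 5}:
g(0) = mex{} = 0
g(1) = mex{} = 0
g(2) = mex{0} = 1
g(3) = mex{0} = 1
g(4) = mex{1} = 0
g(5) = mex{0,1} = 2
g(6) = mex{0} = 1
g(7) = mex{1,2} = 0
g(8) = mex{1} = 0
g(9) = mex{0} = 1
g(10) = mex{0,2} = 1
g(11) = mex{1} = 0
So g(11) = 0.
Row B is a plain Nim row of size 5, so its Grundy value is 5.
Row C is a plain Nim row of size 15, so its Grundy value is 15.
For row D, compute g(0), g(1), … with moves {2, 3, 7}:
k:     0  1  2  3  4  5  6  7  8  9
g(k):  0  0  1  1  2  0  0  1  1  2
So g(9) = 2.
The value of a disjunctive sum is the nim-sum of the parts.
Combined value = 0 ⊕ 5 ⊕ 15 ⊕ 2 = 8.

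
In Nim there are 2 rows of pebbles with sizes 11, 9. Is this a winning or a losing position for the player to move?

Winning position

In binary:
  1011  (11)
  1001  (9)
  ----
  0010  (2)
The nim-sum is 2 ≠ 0, so this is an N-position: the player to move can win.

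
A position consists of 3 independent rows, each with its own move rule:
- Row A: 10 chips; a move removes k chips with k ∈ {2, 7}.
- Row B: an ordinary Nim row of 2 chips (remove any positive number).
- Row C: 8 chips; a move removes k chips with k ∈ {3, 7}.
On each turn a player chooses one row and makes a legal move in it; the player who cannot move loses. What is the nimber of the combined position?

Grundy values for row A (subtraction set {2, 7}):
k:     0  1  2  3  4  5  6  7  8  9 10
g(k):  0  0  1  1  0  0  1  1  2  0  0
So g(10) = 0.
Row B is a plain Nim row of size 2, so its Grundy value is 2.
Build the Grundy sequence for row C with g(k) = mex{g(k−s) : s ∈ {3, 7}, s ≤ k}:
k:     0  1  2  3  4  5  6  7  8
g(k):  0  0  0  1  1  1  0  2  2
So g(8) = 2.
By the Sprague-Grundy theorem, the Grundy value of a sum of independent games is the XOR of the component values.
Combined value = 0 ⊕ 2 ⊕ 2 = 0.

0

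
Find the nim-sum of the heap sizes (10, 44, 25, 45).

Nim-sum: 10 XOR 44 XOR 25 XOR 45 = 18.

18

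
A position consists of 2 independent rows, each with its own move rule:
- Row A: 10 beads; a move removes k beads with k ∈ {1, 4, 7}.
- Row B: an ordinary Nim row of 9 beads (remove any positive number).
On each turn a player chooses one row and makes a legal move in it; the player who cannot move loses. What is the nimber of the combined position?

9

For row A, compute g(0), g(1), … with moves {1, 4, 7}:
g(0) = mex{} = 0
g(1) = mex{0} = 1
g(2) = mex{1} = 0
g(3) = mex{0} = 1
g(4) = mex{0,1} = 2
g(5) = mex{1,2} = 0
g(6) = mex{0} = 1
g(7) = mex{0,1} = 2
g(8) = mex{1,2} = 0
g(9) = mex{0} = 1
g(10) = mex{1} = 0
So g(10) = 0.
Row B is a plain Nim row of size 9, so its Grundy value is 9.
The value of a disjunctive sum is the nim-sum of the parts.
Combined value = 0 XOR 9 = 9.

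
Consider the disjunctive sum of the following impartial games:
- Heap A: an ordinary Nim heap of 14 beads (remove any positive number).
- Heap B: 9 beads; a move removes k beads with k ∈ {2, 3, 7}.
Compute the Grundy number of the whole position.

12

Heap A is a plain Nim heap of size 14, so its Grundy value is 14.
Build the Grundy sequence for heap B with g(k) = mex{g(k−s) : s ∈ {2, 3, 7}, s ≤ k}:
g(0) = mex{} = 0
g(1) = mex{} = 0
g(2) = mex{0} = 1
g(3) = mex{0} = 1
g(4) = mex{0,1} = 2
g(5) = mex{1} = 0
g(6) = mex{1,2} = 0
g(7) = mex{0,2} = 1
g(8) = mex{0} = 1
g(9) = mex{0,1} = 2
So g(9) = 2.
The value of a disjunctive sum is the nim-sum of the parts.
Combined value = 14 XOR 2 = 12.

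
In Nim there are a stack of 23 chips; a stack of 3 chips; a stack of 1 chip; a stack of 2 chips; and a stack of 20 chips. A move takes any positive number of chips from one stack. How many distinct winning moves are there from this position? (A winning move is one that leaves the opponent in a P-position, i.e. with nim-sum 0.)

Nim-sum: 23 ⊕ 3 ⊕ 1 ⊕ 2 ⊕ 20 = 3.
The overall nim-sum is X = 3. A stack of size p has a winning move iff p XOR X < p (reduce it to p XOR X).
  23: 23 XOR 3 = 20 < 23 — winning move (to 20).
  3: 3 XOR 3 = 0 < 3 — winning move (to 0).
  1: 1 XOR 3 = 2 ≥ 1 — no move.
  2: 2 XOR 3 = 1 < 2 — winning move (to 1).
  20: 20 XOR 3 = 23 ≥ 20 — no move.
That gives 3 winning moves.

3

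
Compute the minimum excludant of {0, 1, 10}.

The values 0, 1 are all present; 2 is the first non-negative integer missing from the set.

2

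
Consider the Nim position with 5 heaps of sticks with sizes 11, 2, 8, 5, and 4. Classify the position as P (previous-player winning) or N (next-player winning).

P-position

In binary:
  1011  (11)
  0010  (2)
  1000  (8)
  0101  (5)
  0100  (4)
  ----
  0000  (0)
The nim-sum is 0, so this is a P-position: the player to move is in a losing position under optimal play.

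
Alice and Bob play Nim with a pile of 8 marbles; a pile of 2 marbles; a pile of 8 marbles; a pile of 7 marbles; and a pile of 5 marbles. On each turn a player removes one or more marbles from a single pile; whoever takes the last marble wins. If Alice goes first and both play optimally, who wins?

In binary:
  1000  (8)
  0010  (2)
  1000  (8)
  0111  (7)
  0101  (5)
  ----
  0000  (0)
The nim-sum is 0, so this is a P-position: the player to move is in a losing position under optimal play; Alice is about to move from it and so loses — Bob wins.

Bob wins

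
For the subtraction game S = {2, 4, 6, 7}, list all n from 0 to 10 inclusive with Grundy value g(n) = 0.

Build the Grundy sequence with g(k) = mex{g(k−s) : s ∈ {2, 4, 6, 7}, s ≤ k}:
g(0) = mex{} = 0
g(1) = mex{} = 0
g(2) = mex{0} = 1
g(3) = mex{0} = 1
g(4) = mex{0,1} = 2
g(5) = mex{0,1} = 2
g(6) = mex{0,1,2} = 3
g(7) = mex{0,1,2} = 3
g(8) = mex{0,1,2,3} = 4
g(9) = mex{1,2,3} = 0
g(10) = mex{1,2,3,4} = 0
The P-positions (g = 0) in 0..10 are 0, 1, 9, 10.

0, 1, 9, 10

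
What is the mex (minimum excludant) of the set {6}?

0

0 is not in the set, so the mex is 0.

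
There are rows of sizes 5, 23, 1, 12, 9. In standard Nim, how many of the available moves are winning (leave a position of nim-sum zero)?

Nim-sum: 5 XOR 23 XOR 1 XOR 12 XOR 9 = 22.
The overall nim-sum is X = 22. A row of size p has a winning move iff p XOR X < p (reduce it to p XOR X).
  5: 5 XOR 22 = 19 ≥ 5 — no move.
  23: 23 XOR 22 = 1 < 23 — winning move (to 1).
  1: 1 XOR 22 = 23 ≥ 1 — no move.
  12: 12 XOR 22 = 26 ≥ 12 — no move.
  9: 9 XOR 22 = 31 ≥ 9 — no move.
That gives 1 winning move.

1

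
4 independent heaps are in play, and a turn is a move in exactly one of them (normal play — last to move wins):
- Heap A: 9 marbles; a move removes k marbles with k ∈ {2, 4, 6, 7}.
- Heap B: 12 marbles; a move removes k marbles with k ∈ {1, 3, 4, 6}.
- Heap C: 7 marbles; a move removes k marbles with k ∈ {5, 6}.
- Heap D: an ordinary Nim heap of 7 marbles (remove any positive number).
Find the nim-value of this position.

For heap A, compute g(0), g(1), … with moves {2, 4, 6, 7}:
k:     0  1  2  3  4  5  6  7  8  9
g(k):  0  0  1  1  2  2  3  3  4  0
So g(9) = 0.
Build the Grundy sequence for heap B with g(k) = mex{g(k−s) : s ∈ {1, 3, 4, 6}, s ≤ k}:
k:     0  1  2  3  4  5  6  7  8  9 10 11 12
g(k):  0  1  0  1  2  3  2  0  1  0  1  2  3
So g(12) = 3.
Grundy values for heap C (subtraction set {5, 6}):
k:     0  1  2  3  4  5  6  7
g(k):  0  0  0  0  0  1  1  1
So g(7) = 1.
Heap D is a plain Nim heap of size 7, so its Grundy value is 7.
By the Sprague-Grundy theorem, the Grundy value of a sum of independent games is the XOR of the component values.
Combined value = 0 ⊕ 3 ⊕ 1 ⊕ 7 = 5.

5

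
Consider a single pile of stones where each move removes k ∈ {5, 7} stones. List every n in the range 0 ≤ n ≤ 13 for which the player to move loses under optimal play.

Build the Grundy sequence with g(k) = mex{g(k−s) : s ∈ {5, 7}, s ≤ k}:
k:     0  1  2  3  4  5  6  7  8  9 10 11 12 13
g(k):  0  0  0  0  0  1  1  1  1  1  2  2  0  0
The P-positions (g = 0) in 0..13 are 0, 1, 2, 3, 4, 12, 13.

0, 1, 2, 3, 4, 12, 13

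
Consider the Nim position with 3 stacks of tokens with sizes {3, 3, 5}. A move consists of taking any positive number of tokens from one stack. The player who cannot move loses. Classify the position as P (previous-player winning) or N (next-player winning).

N-position

Nim-sum: 3 ^ 3 ^ 5 = 5.
The nim-sum is 5 ≠ 0, so this is an N-position: the player to move can win.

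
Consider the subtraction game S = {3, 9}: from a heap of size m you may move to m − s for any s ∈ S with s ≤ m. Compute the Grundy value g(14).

0

Build the Grundy sequence with g(k) = mex{g(k−s) : s ∈ {3, 9}, s ≤ k}:
g(0) = mex{} = 0
g(1) = mex{} = 0
g(2) = mex{} = 0
g(3) = mex{0} = 1
g(4) = mex{0} = 1
g(5) = mex{0} = 1
g(6) = mex{1} = 0
g(7) = mex{1} = 0
g(8) = mex{1} = 0
g(9) = mex{0} = 1
g(10) = mex{0} = 1
g(11) = mex{0} = 1
g(12) = mex{1} = 0
g(13) = mex{1} = 0
g(14) = mex{1} = 0
So g(14) = 0.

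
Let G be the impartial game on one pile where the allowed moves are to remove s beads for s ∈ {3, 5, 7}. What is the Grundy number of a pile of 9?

Grundy values for subtraction set {3, 5, 7}:
g(0) = mex{} = 0
g(1) = mex{} = 0
g(2) = mex{} = 0
g(3) = mex{0} = 1
g(4) = mex{0} = 1
g(5) = mex{0} = 1
g(6) = mex{0,1} = 2
g(7) = mex{0,1} = 2
g(8) = mex{0,1} = 2
g(9) = mex{0,1,2} = 3
So g(9) = 3.

3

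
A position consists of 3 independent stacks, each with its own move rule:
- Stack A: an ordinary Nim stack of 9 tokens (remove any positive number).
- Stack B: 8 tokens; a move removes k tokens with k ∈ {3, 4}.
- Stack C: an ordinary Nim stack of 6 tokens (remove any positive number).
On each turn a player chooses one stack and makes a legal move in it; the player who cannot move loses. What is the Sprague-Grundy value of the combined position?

Stack A is a plain Nim stack of size 9, so its Grundy value is 9.
Build the Grundy sequence for stack B with g(k) = mex{g(k−s) : s ∈ {3, 4}, s ≤ k}:
k:     0  1  2  3  4  5  6  7  8
g(k):  0  0  0  1  1  1  2  0  0
So g(8) = 0.
Stack C is a plain Nim stack of size 6, so its Grundy value is 6.
The value of a disjunctive sum is the nim-sum of the parts.
Combined value = 9 XOR 0 XOR 6 = 15.

15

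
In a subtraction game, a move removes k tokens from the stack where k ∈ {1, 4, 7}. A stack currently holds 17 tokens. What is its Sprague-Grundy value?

1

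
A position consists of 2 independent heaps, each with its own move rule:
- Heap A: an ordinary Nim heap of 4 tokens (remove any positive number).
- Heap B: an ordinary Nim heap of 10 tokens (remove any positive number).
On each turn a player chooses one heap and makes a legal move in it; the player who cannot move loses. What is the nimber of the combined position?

Heap A is a plain Nim heap of size 4, so its Grundy value is 4.
Heap B is a plain Nim heap of size 10, so its Grundy value is 10.
By the Sprague-Grundy theorem, the Grundy value of a sum of independent games is the XOR of the component values.
Combined value = 4 ⊕ 10 = 14.

14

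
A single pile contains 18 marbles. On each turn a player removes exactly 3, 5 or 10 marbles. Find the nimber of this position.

Compute g(0), g(1), … for moves {3, 5, 10}:
k:     0  1  2  3  4  5  6  7  8  9 10 11 12 13 14 15 16 17 18
g(k):  0  0  0  1  1  1  2  2  0  0  3  1  1  2  2  0  0  0  1
So g(18) = 1.

1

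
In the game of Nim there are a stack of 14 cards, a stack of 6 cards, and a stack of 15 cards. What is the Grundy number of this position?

Compute the nim-sum pairwise:
14 XOR 6 = 8
8 XOR 15 = 7

7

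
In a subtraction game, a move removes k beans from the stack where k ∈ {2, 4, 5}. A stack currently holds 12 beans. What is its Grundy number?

2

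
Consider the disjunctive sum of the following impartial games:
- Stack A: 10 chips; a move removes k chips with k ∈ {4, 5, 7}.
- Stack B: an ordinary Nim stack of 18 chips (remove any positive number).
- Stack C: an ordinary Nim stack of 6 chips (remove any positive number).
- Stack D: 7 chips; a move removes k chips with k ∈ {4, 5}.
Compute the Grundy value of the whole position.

For stack A, compute g(0), g(1), … with moves {4, 5, 7}:
k:     0  1  2  3  4  5  6  7  8  9 10
g(k):  0  0  0  0  1  1  1  1  2  2  2
So g(10) = 2.
Stack B is a plain Nim stack of size 18, so its Grundy value is 18.
Stack C is a plain Nim stack of size 6, so its Grundy value is 6.
Build the Grundy sequence for stack D with g(k) = mex{g(k−s) : s ∈ {4, 5}, s ≤ k}:
k:     0  1  2  3  4  5  6  7
g(k):  0  0  0  0  1  1  1  1
So g(7) = 1.
By the Sprague-Grundy theorem, the Grundy value of a sum of independent games is the XOR of the component values.
Combined value = 2 XOR 18 XOR 6 XOR 1 = 23.

23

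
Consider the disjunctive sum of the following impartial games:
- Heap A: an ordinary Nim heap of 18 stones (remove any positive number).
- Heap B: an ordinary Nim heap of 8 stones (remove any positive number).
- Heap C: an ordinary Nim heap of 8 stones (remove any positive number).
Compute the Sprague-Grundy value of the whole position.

18

Heap A is a plain Nim heap of size 18, so its Grundy value is 18.
Heap B is a plain Nim heap of size 8, so its Grundy value is 8.
Heap C is a plain Nim heap of size 8, so its Grundy value is 8.
By the Sprague-Grundy theorem, the Grundy value of a sum of independent games is the XOR of the component values.
Combined value = 18 ⊕ 8 ⊕ 8 = 18.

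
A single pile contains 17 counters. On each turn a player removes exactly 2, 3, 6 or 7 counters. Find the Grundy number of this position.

Grundy values for subtraction set {2, 3, 6, 7}:
k:     0  1  2  3  4  5  6  7  8  9 10 11 12 13 14 15 16 17
g(k):  0  0  1  1  2  0  3  1  2  0  0  1  1  2  0  3  1  2
So g(17) = 2.

2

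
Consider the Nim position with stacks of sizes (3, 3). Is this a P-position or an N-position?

P-position

Compute the nim-sum pairwise:
3 XOR 3 = 0
The nim-sum is 0, so this is a P-position: the player to move is in a losing position under optimal play.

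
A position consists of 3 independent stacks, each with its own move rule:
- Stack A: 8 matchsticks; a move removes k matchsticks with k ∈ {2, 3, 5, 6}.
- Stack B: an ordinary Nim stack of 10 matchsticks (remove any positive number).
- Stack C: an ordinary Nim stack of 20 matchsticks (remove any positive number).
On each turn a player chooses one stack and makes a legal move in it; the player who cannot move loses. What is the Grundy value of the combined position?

30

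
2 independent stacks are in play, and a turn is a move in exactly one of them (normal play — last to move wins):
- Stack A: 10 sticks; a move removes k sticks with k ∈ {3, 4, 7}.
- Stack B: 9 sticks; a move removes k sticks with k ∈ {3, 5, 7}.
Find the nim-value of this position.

Build the Grundy sequence for stack A with g(k) = mex{g(k−s) : s ∈ {3, 4, 7}, s ≤ k}:
g(0) = mex{} = 0
g(1) = mex{} = 0
g(2) = mex{} = 0
g(3) = mex{0} = 1
g(4) = mex{0} = 1
g(5) = mex{0} = 1
g(6) = mex{0,1} = 2
g(7) = mex{0,1} = 2
g(8) = mex{0,1} = 2
g(9) = mex{0,1,2} = 3
g(10) = mex{1,2} = 0
So g(10) = 0.
Build the Grundy sequence for stack B with g(k) = mex{g(k−s) : s ∈ {3, 5, 7}, s ≤ k}:
k:     0  1  2  3  4  5  6  7  8  9
g(k):  0  0  0  1  1  1  2  2  2  3
So g(9) = 3.
The value of a disjunctive sum is the nim-sum of the parts.
Combined value = 0 XOR 3 = 3.

3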